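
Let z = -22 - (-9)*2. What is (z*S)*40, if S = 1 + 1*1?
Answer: -320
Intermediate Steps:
z = -4 (z = -22 - 1*(-18) = -22 + 18 = -4)
S = 2 (S = 1 + 1 = 2)
(z*S)*40 = -4*2*40 = -8*40 = -320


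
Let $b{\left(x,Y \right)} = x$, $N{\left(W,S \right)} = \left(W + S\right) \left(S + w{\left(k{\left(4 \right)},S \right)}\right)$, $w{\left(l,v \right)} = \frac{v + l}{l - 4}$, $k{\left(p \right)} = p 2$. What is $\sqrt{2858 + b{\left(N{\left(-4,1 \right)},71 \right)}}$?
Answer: $\frac{\sqrt{11393}}{2} \approx 53.369$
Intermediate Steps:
$k{\left(p \right)} = 2 p$
$w{\left(l,v \right)} = \frac{l + v}{-4 + l}$
$N{\left(W,S \right)} = \left(2 + \frac{5 S}{4}\right) \left(S + W\right)$ ($N{\left(W,S \right)} = \left(W + S\right) \left(S + \frac{2 \cdot 4 + S}{-4 + 2 \cdot 4}\right) = \left(S + W\right) \left(S + \frac{8 + S}{-4 + 8}\right) = \left(S + W\right) \left(S + \frac{8 + S}{4}\right) = \left(S + W\right) \left(S + \left(2 + \frac{S}{4}\right)\right) = \left(S + W\right) \left(2 + \frac{5 S}{4}\right) = \left(2 + \frac{5 S}{4}\right) \left(S + W\right)$)
$\sqrt{2858 + b{\left(N{\left(-4,1 \right)},71 \right)}} = \sqrt{2858 + \left(2 \cdot 1 + 2 \left(-4\right) + \frac{5 \cdot 1^{2}}{4} + \frac{5}{4} \cdot 1 \left(-4\right)\right)} = \sqrt{2858 + \left(2 - 8 + \frac{5}{4} \cdot 1 - 5\right)} = \sqrt{2858 + \left(2 - 8 + \frac{5}{4} - 5\right)} = \sqrt{2858 - \frac{39}{4}} = \sqrt{\frac{11393}{4}} = \frac{\sqrt{11393}}{2}$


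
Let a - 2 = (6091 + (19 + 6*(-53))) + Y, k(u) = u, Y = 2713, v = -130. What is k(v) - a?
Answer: -8637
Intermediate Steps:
a = 8507 (a = 2 + ((6091 + (19 + 6*(-53))) + 2713) = 2 + ((6091 + (19 - 318)) + 2713) = 2 + ((6091 - 299) + 2713) = 2 + (5792 + 2713) = 2 + 8505 = 8507)
k(v) - a = -130 - 1*8507 = -130 - 8507 = -8637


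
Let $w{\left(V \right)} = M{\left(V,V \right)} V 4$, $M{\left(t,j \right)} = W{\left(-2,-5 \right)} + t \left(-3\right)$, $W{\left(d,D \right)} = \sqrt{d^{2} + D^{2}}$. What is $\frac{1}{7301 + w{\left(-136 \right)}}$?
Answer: $- \frac{214651}{46066469657} + \frac{544 \sqrt{29}}{46066469657} \approx -4.596 \cdot 10^{-6}$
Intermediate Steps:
$W{\left(d,D \right)} = \sqrt{D^{2} + d^{2}}$
$M{\left(t,j \right)} = \sqrt{29} - 3 t$ ($M{\left(t,j \right)} = \sqrt{\left(-5\right)^{2} + \left(-2\right)^{2}} + t \left(-3\right) = \sqrt{25 + 4} - 3 t = \sqrt{29} - 3 t$)
$w{\left(V \right)} = 4 V \left(\sqrt{29} - 3 V\right)$ ($w{\left(V \right)} = \left(\sqrt{29} - 3 V\right) V 4 = V \left(\sqrt{29} - 3 V\right) 4 = 4 V \left(\sqrt{29} - 3 V\right)$)
$\frac{1}{7301 + w{\left(-136 \right)}} = \frac{1}{7301 + 4 \left(-136\right) \left(\sqrt{29} - -408\right)} = \frac{1}{7301 + 4 \left(-136\right) \left(\sqrt{29} + 408\right)} = \frac{1}{7301 + 4 \left(-136\right) \left(408 + \sqrt{29}\right)} = \frac{1}{7301 - \left(221952 + 544 \sqrt{29}\right)} = \frac{1}{-214651 - 544 \sqrt{29}}$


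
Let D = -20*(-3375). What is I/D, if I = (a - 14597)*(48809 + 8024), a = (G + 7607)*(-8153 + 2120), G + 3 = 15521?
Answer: -3964889512213/33750 ≈ -1.1748e+8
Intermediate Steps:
G = 15518 (G = -3 + 15521 = 15518)
a = -139513125 (a = (15518 + 7607)*(-8153 + 2120) = 23125*(-6033) = -139513125)
D = 67500
I = -7929779024426 (I = (-139513125 - 14597)*(48809 + 8024) = -139527722*56833 = -7929779024426)
I/D = -7929779024426/67500 = -7929779024426*1/67500 = -3964889512213/33750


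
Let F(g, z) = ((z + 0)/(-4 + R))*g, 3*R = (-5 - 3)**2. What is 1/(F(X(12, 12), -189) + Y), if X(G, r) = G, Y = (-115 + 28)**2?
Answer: 13/96696 ≈ 0.00013444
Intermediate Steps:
Y = 7569 (Y = (-87)**2 = 7569)
R = 64/3 (R = (-5 - 3)**2/3 = (1/3)*(-8)**2 = (1/3)*64 = 64/3 ≈ 21.333)
F(g, z) = 3*g*z/52 (F(g, z) = ((z + 0)/(-4 + 64/3))*g = (z/(52/3))*g = (z*(3/52))*g = (3*z/52)*g = 3*g*z/52)
1/(F(X(12, 12), -189) + Y) = 1/((3/52)*12*(-189) + 7569) = 1/(-1701/13 + 7569) = 1/(96696/13) = 13/96696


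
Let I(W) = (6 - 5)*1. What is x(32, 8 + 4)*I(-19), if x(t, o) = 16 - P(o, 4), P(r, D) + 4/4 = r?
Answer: 5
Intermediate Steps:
P(r, D) = -1 + r
I(W) = 1 (I(W) = 1*1 = 1)
x(t, o) = 17 - o (x(t, o) = 16 - (-1 + o) = 16 + (1 - o) = 17 - o)
x(32, 8 + 4)*I(-19) = (17 - (8 + 4))*1 = (17 - 1*12)*1 = (17 - 12)*1 = 5*1 = 5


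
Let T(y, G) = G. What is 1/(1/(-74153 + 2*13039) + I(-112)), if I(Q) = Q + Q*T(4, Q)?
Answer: 48075/597668399 ≈ 8.0438e-5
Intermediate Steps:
I(Q) = Q + Q² (I(Q) = Q + Q*Q = Q + Q²)
1/(1/(-74153 + 2*13039) + I(-112)) = 1/(1/(-74153 + 2*13039) - 112*(1 - 112)) = 1/(1/(-74153 + 26078) - 112*(-111)) = 1/(1/(-48075) + 12432) = 1/(-1/48075 + 12432) = 1/(597668399/48075) = 48075/597668399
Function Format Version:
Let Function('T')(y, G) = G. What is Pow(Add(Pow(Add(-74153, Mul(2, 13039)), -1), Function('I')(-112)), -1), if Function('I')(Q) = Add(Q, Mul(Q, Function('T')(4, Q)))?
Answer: Rational(48075, 597668399) ≈ 8.0438e-5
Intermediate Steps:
Function('I')(Q) = Add(Q, Pow(Q, 2)) (Function('I')(Q) = Add(Q, Mul(Q, Q)) = Add(Q, Pow(Q, 2)))
Pow(Add(Pow(Add(-74153, Mul(2, 13039)), -1), Function('I')(-112)), -1) = Pow(Add(Pow(Add(-74153, Mul(2, 13039)), -1), Mul(-112, Add(1, -112))), -1) = Pow(Add(Pow(Add(-74153, 26078), -1), Mul(-112, -111)), -1) = Pow(Add(Pow(-48075, -1), 12432), -1) = Pow(Add(Rational(-1, 48075), 12432), -1) = Pow(Rational(597668399, 48075), -1) = Rational(48075, 597668399)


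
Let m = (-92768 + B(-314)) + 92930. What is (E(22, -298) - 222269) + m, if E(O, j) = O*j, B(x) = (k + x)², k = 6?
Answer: -133799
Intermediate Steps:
B(x) = (6 + x)²
m = 95026 (m = (-92768 + (6 - 314)²) + 92930 = (-92768 + (-308)²) + 92930 = (-92768 + 94864) + 92930 = 2096 + 92930 = 95026)
(E(22, -298) - 222269) + m = (22*(-298) - 222269) + 95026 = (-6556 - 222269) + 95026 = -228825 + 95026 = -133799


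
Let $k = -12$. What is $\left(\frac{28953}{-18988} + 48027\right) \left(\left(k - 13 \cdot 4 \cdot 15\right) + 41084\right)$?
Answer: $\frac{9185646493779}{4747} \approx 1.935 \cdot 10^{9}$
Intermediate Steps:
$\left(\frac{28953}{-18988} + 48027\right) \left(\left(k - 13 \cdot 4 \cdot 15\right) + 41084\right) = \left(\frac{28953}{-18988} + 48027\right) \left(\left(-12 - 13 \cdot 4 \cdot 15\right) + 41084\right) = \left(28953 \left(- \frac{1}{18988}\right) + 48027\right) \left(\left(-12 - 780\right) + 41084\right) = \left(- \frac{28953}{18988} + 48027\right) \left(\left(-12 - 780\right) + 41084\right) = \frac{911907723 \left(-792 + 41084\right)}{18988} = \frac{911907723}{18988} \cdot 40292 = \frac{9185646493779}{4747}$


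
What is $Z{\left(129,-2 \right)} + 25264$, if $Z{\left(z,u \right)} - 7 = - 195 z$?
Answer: $116$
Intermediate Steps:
$Z{\left(z,u \right)} = 7 - 195 z$
$Z{\left(129,-2 \right)} + 25264 = \left(7 - 25155\right) + 25264 = -25148 + 25264 = 116$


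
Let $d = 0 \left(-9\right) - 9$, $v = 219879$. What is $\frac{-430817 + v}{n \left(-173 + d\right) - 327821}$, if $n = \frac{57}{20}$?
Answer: $\frac{162260}{252569} \approx 0.64244$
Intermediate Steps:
$d = -9$ ($d = 0 - 9 = -9$)
$n = \frac{57}{20}$ ($n = 57 \cdot \frac{1}{20} = \frac{57}{20} \approx 2.85$)
$\frac{-430817 + v}{n \left(-173 + d\right) - 327821} = \frac{-430817 + 219879}{\frac{57 \left(-173 - 9\right)}{20} - 327821} = - \frac{210938}{\frac{57}{20} \left(-182\right) - 327821} = - \frac{210938}{- \frac{5187}{10} - 327821} = - \frac{210938}{- \frac{3283397}{10}} = \left(-210938\right) \left(- \frac{10}{3283397}\right) = \frac{162260}{252569}$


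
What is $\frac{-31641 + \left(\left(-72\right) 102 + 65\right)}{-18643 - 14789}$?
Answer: $\frac{695}{597} \approx 1.1642$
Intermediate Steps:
$\frac{-31641 + \left(\left(-72\right) 102 + 65\right)}{-18643 - 14789} = \frac{-31641 + \left(-7344 + 65\right)}{-33432} = \left(-31641 - 7279\right) \left(- \frac{1}{33432}\right) = \left(-38920\right) \left(- \frac{1}{33432}\right) = \frac{695}{597}$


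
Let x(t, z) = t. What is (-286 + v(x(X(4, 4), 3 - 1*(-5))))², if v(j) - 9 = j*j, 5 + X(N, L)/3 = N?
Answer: 71824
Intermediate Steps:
X(N, L) = -15 + 3*N
v(j) = 9 + j² (v(j) = 9 + j*j = 9 + j²)
(-286 + v(x(X(4, 4), 3 - 1*(-5))))² = (-286 + (9 + (-15 + 3*4)²))² = (-286 + (9 + (-15 + 12)²))² = (-286 + (9 + (-3)²))² = (-286 + (9 + 9))² = (-286 + 18)² = (-268)² = 71824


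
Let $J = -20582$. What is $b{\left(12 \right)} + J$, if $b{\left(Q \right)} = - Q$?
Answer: $-20594$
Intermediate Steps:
$b{\left(12 \right)} + J = \left(-1\right) 12 - 20582 = -12 - 20582 = -20594$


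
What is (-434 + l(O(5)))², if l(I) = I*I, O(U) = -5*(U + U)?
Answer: 4268356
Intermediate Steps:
O(U) = -10*U
l(I) = I²
(-434 + l(O(5)))² = (-434 + (-10*5)²)² = (-434 + (-50)²)² = (-434 + 2500)² = 2066² = 4268356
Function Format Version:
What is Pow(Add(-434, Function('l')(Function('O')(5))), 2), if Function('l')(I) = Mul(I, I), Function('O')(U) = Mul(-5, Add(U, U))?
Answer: 4268356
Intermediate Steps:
Function('O')(U) = Mul(-10, U) (Function('O')(U) = Mul(-5, Mul(2, U)) = Mul(-10, U))
Function('l')(I) = Pow(I, 2)
Pow(Add(-434, Function('l')(Function('O')(5))), 2) = Pow(Add(-434, Pow(Mul(-10, 5), 2)), 2) = Pow(Add(-434, Pow(-50, 2)), 2) = Pow(Add(-434, 2500), 2) = Pow(2066, 2) = 4268356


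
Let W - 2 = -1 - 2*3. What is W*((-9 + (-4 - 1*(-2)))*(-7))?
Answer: -385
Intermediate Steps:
W = -5 (W = 2 + (-1 - 2*3) = 2 + (-1 - 6) = 2 - 7 = -5)
W*((-9 + (-4 - 1*(-2)))*(-7)) = -5*(-9 + (-4 - 1*(-2)))*(-7) = -5*(-9 + (-4 + 2))*(-7) = -5*(-9 - 2)*(-7) = -(-55)*(-7) = -5*77 = -385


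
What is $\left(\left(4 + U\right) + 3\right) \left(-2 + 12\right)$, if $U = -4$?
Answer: $30$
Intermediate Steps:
$\left(\left(4 + U\right) + 3\right) \left(-2 + 12\right) = \left(\left(4 - 4\right) + 3\right) \left(-2 + 12\right) = \left(0 + 3\right) 10 = 3 \cdot 10 = 30$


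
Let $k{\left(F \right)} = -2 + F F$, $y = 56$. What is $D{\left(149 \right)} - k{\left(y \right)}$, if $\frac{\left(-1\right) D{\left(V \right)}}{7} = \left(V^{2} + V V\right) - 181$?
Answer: $-312681$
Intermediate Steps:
$D{\left(V \right)} = 1267 - 14 V^{2}$ ($D{\left(V \right)} = - 7 \left(\left(V^{2} + V V\right) - 181\right) = - 7 \left(\left(V^{2} + V^{2}\right) - 181\right) = - 7 \left(2 V^{2} - 181\right) = - 7 \left(-181 + 2 V^{2}\right) = 1267 - 14 V^{2}$)
$k{\left(F \right)} = -2 + F^{2}$
$D{\left(149 \right)} - k{\left(y \right)} = \left(1267 - 14 \cdot 149^{2}\right) - \left(-2 + 56^{2}\right) = \left(1267 - 310814\right) - \left(-2 + 3136\right) = \left(1267 - 310814\right) - 3134 = -309547 - 3134 = -312681$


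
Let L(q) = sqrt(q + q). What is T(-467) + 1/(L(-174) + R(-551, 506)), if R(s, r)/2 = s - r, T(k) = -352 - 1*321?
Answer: -1503935313/2234672 - I*sqrt(87)/2234672 ≈ -673.0 - 4.1739e-6*I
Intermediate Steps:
T(k) = -673 (T(k) = -352 - 321 = -673)
R(s, r) = -2*r + 2*s (R(s, r) = 2*(s - r) = -2*r + 2*s)
L(q) = sqrt(2)*sqrt(q) (L(q) = sqrt(2*q) = sqrt(2)*sqrt(q))
T(-467) + 1/(L(-174) + R(-551, 506)) = -673 + 1/(sqrt(2)*sqrt(-174) + (-2*506 + 2*(-551))) = -673 + 1/(sqrt(2)*(I*sqrt(174)) + (-1012 - 1102)) = -673 + 1/(2*I*sqrt(87) - 2114) = -673 + 1/(-2114 + 2*I*sqrt(87))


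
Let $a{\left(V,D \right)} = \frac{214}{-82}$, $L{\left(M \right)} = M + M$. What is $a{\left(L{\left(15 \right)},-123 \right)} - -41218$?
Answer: $\frac{1689831}{41} \approx 41215.0$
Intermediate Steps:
$L{\left(M \right)} = 2 M$
$a{\left(V,D \right)} = - \frac{107}{41}$ ($a{\left(V,D \right)} = 214 \left(- \frac{1}{82}\right) = - \frac{107}{41}$)
$a{\left(L{\left(15 \right)},-123 \right)} - -41218 = - \frac{107}{41} - -41218 = - \frac{107}{41} + 41218 = \frac{1689831}{41}$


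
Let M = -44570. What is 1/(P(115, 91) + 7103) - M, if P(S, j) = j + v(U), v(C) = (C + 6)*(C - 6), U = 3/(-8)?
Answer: 20418453034/458121 ≈ 44570.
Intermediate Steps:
U = -3/8 (U = 3*(-⅛) = -3/8 ≈ -0.37500)
v(C) = (-6 + C)*(6 + C) (v(C) = (6 + C)*(-6 + C) = (-6 + C)*(6 + C))
P(S, j) = -2295/64 + j (P(S, j) = j + (-36 + (-3/8)²) = j + (-36 + 9/64) = j - 2295/64 = -2295/64 + j)
1/(P(115, 91) + 7103) - M = 1/((-2295/64 + 91) + 7103) - 1*(-44570) = 1/(3529/64 + 7103) + 44570 = 1/(458121/64) + 44570 = 64/458121 + 44570 = 20418453034/458121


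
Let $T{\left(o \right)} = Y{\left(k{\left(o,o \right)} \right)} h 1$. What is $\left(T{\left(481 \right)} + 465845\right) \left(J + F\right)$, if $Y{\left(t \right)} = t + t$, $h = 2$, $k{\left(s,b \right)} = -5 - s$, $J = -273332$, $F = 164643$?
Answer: $-50420935789$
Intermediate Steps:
$Y{\left(t \right)} = 2 t$
$T{\left(o \right)} = -20 - 4 o$ ($T{\left(o \right)} = 2 \left(-5 - o\right) 2 \cdot 1 = \left(-10 - 2 o\right) 2 \cdot 1 = \left(-20 - 4 o\right) 1 = -20 - 4 o$)
$\left(T{\left(481 \right)} + 465845\right) \left(J + F\right) = \left(\left(-20 - 1924\right) + 465845\right) \left(-273332 + 164643\right) = \left(\left(-20 - 1924\right) + 465845\right) \left(-108689\right) = \left(-1944 + 465845\right) \left(-108689\right) = 463901 \left(-108689\right) = -50420935789$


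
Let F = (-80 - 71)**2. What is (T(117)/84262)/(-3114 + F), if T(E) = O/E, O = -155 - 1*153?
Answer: -154/97043660649 ≈ -1.5869e-9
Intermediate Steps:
O = -308 (O = -155 - 153 = -308)
T(E) = -308/E
F = 22801 (F = (-151)**2 = 22801)
(T(117)/84262)/(-3114 + F) = (-308/117/84262)/(-3114 + 22801) = (-308*1/117*(1/84262))/19687 = -308/117*1/84262*(1/19687) = -154/4929327*1/19687 = -154/97043660649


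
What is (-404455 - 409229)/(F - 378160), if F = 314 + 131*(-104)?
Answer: 135614/65245 ≈ 2.0785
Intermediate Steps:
F = -13310 (F = 314 - 13624 = -13310)
(-404455 - 409229)/(F - 378160) = (-404455 - 409229)/(-13310 - 378160) = -813684/(-391470) = -813684*(-1/391470) = 135614/65245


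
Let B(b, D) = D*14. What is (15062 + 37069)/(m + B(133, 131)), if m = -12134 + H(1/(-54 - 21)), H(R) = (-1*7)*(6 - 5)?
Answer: -52131/10307 ≈ -5.0578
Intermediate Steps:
B(b, D) = 14*D
H(R) = -7 (H(R) = -7*1 = -7)
m = -12141 (m = -12134 - 7 = -12141)
(15062 + 37069)/(m + B(133, 131)) = (15062 + 37069)/(-12141 + 14*131) = 52131/(-12141 + 1834) = 52131/(-10307) = 52131*(-1/10307) = -52131/10307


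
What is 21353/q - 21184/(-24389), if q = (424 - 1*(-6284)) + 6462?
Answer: 799771597/321203130 ≈ 2.4899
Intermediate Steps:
q = 13170 (q = (424 + 6284) + 6462 = 6708 + 6462 = 13170)
21353/q - 21184/(-24389) = 21353/13170 - 21184/(-24389) = 21353*(1/13170) - 21184*(-1/24389) = 21353/13170 + 21184/24389 = 799771597/321203130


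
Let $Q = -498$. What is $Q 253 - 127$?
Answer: $-126121$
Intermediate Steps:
$Q 253 - 127 = \left(-498\right) 253 - 127 = -125994 - 127 = -126121$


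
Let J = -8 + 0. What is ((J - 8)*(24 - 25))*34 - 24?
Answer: 520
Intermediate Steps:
J = -8
((J - 8)*(24 - 25))*34 - 24 = ((-8 - 8)*(24 - 25))*34 - 24 = -16*(-1)*34 - 24 = 16*34 - 24 = 544 - 24 = 520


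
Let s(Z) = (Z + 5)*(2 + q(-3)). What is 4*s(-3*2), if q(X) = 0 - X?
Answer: -20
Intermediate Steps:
q(X) = -X
s(Z) = 25 + 5*Z (s(Z) = (Z + 5)*(2 - 1*(-3)) = (5 + Z)*(2 + 3) = (5 + Z)*5 = 25 + 5*Z)
4*s(-3*2) = 4*(25 + 5*(-3*2)) = 4*(25 + 5*(-6)) = 4*(25 - 30) = 4*(-5) = -20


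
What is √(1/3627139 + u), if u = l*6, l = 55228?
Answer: √4359522913220596267/3627139 ≈ 575.65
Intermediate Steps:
u = 331368 (u = 55228*6 = 331368)
√(1/3627139 + u) = √(1/3627139 + 331368) = √(1201917796153/3627139) = √4359522913220596267/3627139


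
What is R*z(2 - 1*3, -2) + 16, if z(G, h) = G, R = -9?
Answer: 25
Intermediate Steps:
R*z(2 - 1*3, -2) + 16 = -9*(2 - 1*3) + 16 = -9*(2 - 3) + 16 = -9*(-1) + 16 = 9 + 16 = 25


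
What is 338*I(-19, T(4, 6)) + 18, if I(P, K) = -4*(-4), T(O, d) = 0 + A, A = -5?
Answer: 5426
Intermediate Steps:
T(O, d) = -5 (T(O, d) = 0 - 5 = -5)
I(P, K) = 16
338*I(-19, T(4, 6)) + 18 = 338*16 + 18 = 5408 + 18 = 5426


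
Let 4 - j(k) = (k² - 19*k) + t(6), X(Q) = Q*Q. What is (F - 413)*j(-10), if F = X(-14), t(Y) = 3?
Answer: 62713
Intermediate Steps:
X(Q) = Q²
F = 196 (F = (-14)² = 196)
j(k) = 1 - k² + 19*k (j(k) = 4 - ((k² - 19*k) + 3) = 4 - (3 + k² - 19*k) = 4 + (-3 - k² + 19*k) = 1 - k² + 19*k)
(F - 413)*j(-10) = (196 - 413)*(1 - 1*(-10)² + 19*(-10)) = -217*(1 - 1*100 - 190) = -217*(1 - 100 - 190) = -217*(-289) = 62713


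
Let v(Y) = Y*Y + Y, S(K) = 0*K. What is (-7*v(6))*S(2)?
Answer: 0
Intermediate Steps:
S(K) = 0
v(Y) = Y + Y² (v(Y) = Y² + Y = Y + Y²)
(-7*v(6))*S(2) = -42*(1 + 6)*0 = -42*7*0 = -7*42*0 = -294*0 = 0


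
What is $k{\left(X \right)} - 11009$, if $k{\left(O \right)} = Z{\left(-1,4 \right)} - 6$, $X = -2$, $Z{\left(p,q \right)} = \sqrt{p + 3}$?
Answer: $-11015 + \sqrt{2} \approx -11014.0$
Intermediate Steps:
$Z{\left(p,q \right)} = \sqrt{3 + p}$
$k{\left(O \right)} = -6 + \sqrt{2}$ ($k{\left(O \right)} = \sqrt{3 - 1} - 6 = \sqrt{2} - 6 = -6 + \sqrt{2}$)
$k{\left(X \right)} - 11009 = \left(-6 + \sqrt{2}\right) - 11009 = -11015 + \sqrt{2}$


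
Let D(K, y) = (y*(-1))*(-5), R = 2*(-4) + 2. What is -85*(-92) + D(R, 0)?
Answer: 7820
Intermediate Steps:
R = -6 (R = -8 + 2 = -6)
D(K, y) = 5*y (D(K, y) = -y*(-5) = 5*y)
-85*(-92) + D(R, 0) = -85*(-92) + 5*0 = 7820 + 0 = 7820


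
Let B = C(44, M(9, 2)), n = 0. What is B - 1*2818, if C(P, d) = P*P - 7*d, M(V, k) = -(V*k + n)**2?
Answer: 1386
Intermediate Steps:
M(V, k) = -V**2*k**2 (M(V, k) = -(V*k + 0)**2 = -(V*k)**2 = -V**2*k**2)
C(P, d) = P**2 - 7*d
B = 4204 (B = 44**2 - (-7)*9**2*2**2 = 1936 - (-7)*81*4 = 1936 - 7*(-324) = 1936 + 2268 = 4204)
B - 1*2818 = 4204 - 1*2818 = 4204 - 2818 = 1386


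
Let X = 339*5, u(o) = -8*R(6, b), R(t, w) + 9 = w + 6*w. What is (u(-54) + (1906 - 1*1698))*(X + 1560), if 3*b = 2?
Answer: 789880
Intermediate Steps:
b = ⅔ (b = (⅓)*2 = ⅔ ≈ 0.66667)
R(t, w) = -9 + 7*w (R(t, w) = -9 + (w + 6*w) = -9 + 7*w)
u(o) = 104/3 (u(o) = -8*(-9 + 7*(⅔)) = -8*(-9 + 14/3) = -8*(-13/3) = 104/3)
X = 1695
(u(-54) + (1906 - 1*1698))*(X + 1560) = (104/3 + (1906 - 1*1698))*(1695 + 1560) = (104/3 + (1906 - 1698))*3255 = (104/3 + 208)*3255 = (728/3)*3255 = 789880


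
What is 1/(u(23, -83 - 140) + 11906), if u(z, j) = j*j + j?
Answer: 1/61412 ≈ 1.6283e-5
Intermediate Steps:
u(z, j) = j + j**2 (u(z, j) = j**2 + j = j + j**2)
1/(u(23, -83 - 140) + 11906) = 1/((-83 - 140)*(1 + (-83 - 140)) + 11906) = 1/(-223*(1 - 223) + 11906) = 1/(-223*(-222) + 11906) = 1/(49506 + 11906) = 1/61412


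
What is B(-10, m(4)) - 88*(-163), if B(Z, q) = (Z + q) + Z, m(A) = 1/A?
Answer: 57297/4 ≈ 14324.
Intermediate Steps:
B(Z, q) = q + 2*Z
B(-10, m(4)) - 88*(-163) = (1/4 + 2*(-10)) - 88*(-163) = (¼ - 20) + 14344 = -79/4 + 14344 = 57297/4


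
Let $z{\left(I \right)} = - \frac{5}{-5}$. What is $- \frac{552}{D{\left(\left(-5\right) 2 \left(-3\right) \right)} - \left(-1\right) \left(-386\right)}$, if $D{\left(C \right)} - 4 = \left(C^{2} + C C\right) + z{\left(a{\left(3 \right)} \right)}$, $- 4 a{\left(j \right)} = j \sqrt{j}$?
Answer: $- \frac{184}{473} \approx -0.38901$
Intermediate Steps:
$a{\left(j \right)} = - \frac{j^{\frac{3}{2}}}{4}$ ($a{\left(j \right)} = - \frac{j \sqrt{j}}{4} = - \frac{j^{\frac{3}{2}}}{4}$)
$z{\left(I \right)} = 1$ ($z{\left(I \right)} = \left(-5\right) \left(- \frac{1}{5}\right) = 1$)
$D{\left(C \right)} = 5 + 2 C^{2}$ ($D{\left(C \right)} = 4 + \left(\left(C^{2} + C C\right) + 1\right) = 4 + \left(\left(C^{2} + C^{2}\right) + 1\right) = 4 + \left(2 C^{2} + 1\right) = 4 + \left(1 + 2 C^{2}\right) = 5 + 2 C^{2}$)
$- \frac{552}{D{\left(\left(-5\right) 2 \left(-3\right) \right)} - \left(-1\right) \left(-386\right)} = - \frac{552}{\left(5 + 2 \left(\left(-5\right) 2 \left(-3\right)\right)^{2}\right) - \left(-1\right) \left(-386\right)} = - \frac{552}{\left(5 + 2 \left(\left(-10\right) \left(-3\right)\right)^{2}\right) - 386} = - \frac{552}{\left(5 + 2 \cdot 30^{2}\right) - 386} = - \frac{552}{\left(5 + 2 \cdot 900\right) - 386} = - \frac{552}{\left(5 + 1800\right) - 386} = - \frac{552}{1805 - 386} = - \frac{552}{1419} = \left(-552\right) \frac{1}{1419} = - \frac{184}{473}$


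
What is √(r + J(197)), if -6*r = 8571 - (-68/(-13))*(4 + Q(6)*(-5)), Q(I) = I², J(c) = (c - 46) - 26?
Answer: I*√8863998/78 ≈ 38.17*I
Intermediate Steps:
J(c) = -72 + c (J(c) = (-46 + c) - 26 = -72 + c)
r = -123391/78 (r = -(8571 - (-68/(-13))*(4 + 6²*(-5)))/6 = -(8571 - (-68*(-1/13))*(4 + 36*(-5)))/6 = -(8571 - 68*(4 - 180)/13)/6 = -(8571 - 68*(-176)/13)/6 = -(8571 - 1*(-11968/13))/6 = -(8571 + 11968/13)/6 = -⅙*123391/13 = -123391/78 ≈ -1581.9)
√(r + J(197)) = √(-123391/78 + (-72 + 197)) = √(-123391/78 + 125) = √(-113641/78) = I*√8863998/78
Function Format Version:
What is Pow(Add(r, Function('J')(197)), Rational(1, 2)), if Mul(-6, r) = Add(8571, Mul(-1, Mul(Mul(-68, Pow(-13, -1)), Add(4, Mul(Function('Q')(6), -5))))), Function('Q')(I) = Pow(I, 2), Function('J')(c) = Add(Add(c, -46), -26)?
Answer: Mul(Rational(1, 78), I, Pow(8863998, Rational(1, 2))) ≈ Mul(38.170, I)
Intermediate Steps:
Function('J')(c) = Add(-72, c) (Function('J')(c) = Add(Add(-46, c), -26) = Add(-72, c))
r = Rational(-123391, 78) (r = Mul(Rational(-1, 6), Add(8571, Mul(-1, Mul(Mul(-68, Pow(-13, -1)), Add(4, Mul(Pow(6, 2), -5)))))) = Mul(Rational(-1, 6), Add(8571, Mul(-1, Mul(Mul(-68, Rational(-1, 13)), Add(4, Mul(36, -5)))))) = Mul(Rational(-1, 6), Add(8571, Mul(-1, Mul(Rational(68, 13), Add(4, -180))))) = Mul(Rational(-1, 6), Add(8571, Mul(-1, Mul(Rational(68, 13), -176)))) = Mul(Rational(-1, 6), Add(8571, Mul(-1, Rational(-11968, 13)))) = Mul(Rational(-1, 6), Add(8571, Rational(11968, 13))) = Mul(Rational(-1, 6), Rational(123391, 13)) = Rational(-123391, 78) ≈ -1581.9)
Pow(Add(r, Function('J')(197)), Rational(1, 2)) = Pow(Add(Rational(-123391, 78), Add(-72, 197)), Rational(1, 2)) = Pow(Add(Rational(-123391, 78), 125), Rational(1, 2)) = Pow(Rational(-113641, 78), Rational(1, 2)) = Mul(Rational(1, 78), I, Pow(8863998, Rational(1, 2)))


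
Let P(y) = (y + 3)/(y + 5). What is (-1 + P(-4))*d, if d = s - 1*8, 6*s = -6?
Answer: 18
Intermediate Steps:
s = -1 (s = (⅙)*(-6) = -1)
P(y) = (3 + y)/(5 + y)
d = -9 (d = -1 - 1*8 = -1 - 8 = -9)
(-1 + P(-4))*d = (-1 + (3 - 4)/(5 - 4))*(-9) = (-1 - 1/1)*(-9) = (-1 + 1*(-1))*(-9) = (-1 - 1)*(-9) = -2*(-9) = 18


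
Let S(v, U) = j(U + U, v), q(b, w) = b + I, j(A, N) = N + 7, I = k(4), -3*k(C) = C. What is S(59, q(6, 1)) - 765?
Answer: -699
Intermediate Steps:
k(C) = -C/3
I = -4/3 (I = -⅓*4 = -4/3 ≈ -1.3333)
j(A, N) = 7 + N
q(b, w) = -4/3 + b (q(b, w) = b - 4/3 = -4/3 + b)
S(v, U) = 7 + v
S(59, q(6, 1)) - 765 = (7 + 59) - 765 = 66 - 765 = -699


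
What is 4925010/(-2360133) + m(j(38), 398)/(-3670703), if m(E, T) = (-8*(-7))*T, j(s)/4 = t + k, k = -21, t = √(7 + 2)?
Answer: -6043617208778/2887782427833 ≈ -2.0928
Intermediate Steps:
t = 3 (t = √9 = 3)
j(s) = -72 (j(s) = 4*(3 - 21) = 4*(-18) = -72)
m(E, T) = 56*T
4925010/(-2360133) + m(j(38), 398)/(-3670703) = 4925010/(-2360133) + (56*398)/(-3670703) = 4925010*(-1/2360133) + 22288*(-1/3670703) = -1641670/786711 - 22288/3670703 = -6043617208778/2887782427833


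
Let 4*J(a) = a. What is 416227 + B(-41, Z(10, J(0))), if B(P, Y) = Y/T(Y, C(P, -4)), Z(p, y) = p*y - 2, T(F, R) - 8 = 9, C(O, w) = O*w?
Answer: 7075857/17 ≈ 4.1623e+5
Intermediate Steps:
T(F, R) = 17 (T(F, R) = 8 + 9 = 17)
J(a) = a/4
Z(p, y) = -2 + p*y
B(P, Y) = Y/17
416227 + B(-41, Z(10, J(0))) = 416227 + (-2 + 10*((¼)*0))/17 = 416227 + (-2 + 10*0)/17 = 416227 + (-2 + 0)/17 = 416227 + (1/17)*(-2) = 416227 - 2/17 = 7075857/17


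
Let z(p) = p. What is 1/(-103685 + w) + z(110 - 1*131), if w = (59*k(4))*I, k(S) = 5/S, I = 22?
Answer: -4286627/204125 ≈ -21.000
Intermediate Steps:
w = 3245/2 (w = (59*(5/4))*22 = (295/4)*22 = 3245/2 ≈ 1622.5)
1/(-103685 + w) + z(110 - 1*131) = 1/(-103685 + 3245/2) + (110 - 1*131) = 1/(-204125/2) + (110 - 131) = -2/204125 - 21 = -4286627/204125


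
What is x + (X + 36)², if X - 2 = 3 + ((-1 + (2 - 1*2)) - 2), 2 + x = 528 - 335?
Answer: 1635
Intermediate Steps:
x = 191 (x = -2 + (528 - 335) = -2 + 193 = 191)
X = 2 (X = 2 + (3 + ((-1 + (2 - 1*2)) - 2)) = 2 + (3 + ((-1 + (2 - 2)) - 2)) = 2 + (3 + ((-1 + 0) - 2)) = 2 + (3 + (-1 - 2)) = 2 + (3 - 3) = 2 + 0 = 2)
x + (X + 36)² = 191 + (2 + 36)² = 191 + 38² = 191 + 1444 = 1635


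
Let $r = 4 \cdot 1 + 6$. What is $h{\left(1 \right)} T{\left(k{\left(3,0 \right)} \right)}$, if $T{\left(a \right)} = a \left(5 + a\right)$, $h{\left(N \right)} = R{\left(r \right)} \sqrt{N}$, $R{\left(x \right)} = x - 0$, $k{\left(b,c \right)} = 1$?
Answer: $60$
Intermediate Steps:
$r = 10$ ($r = 4 + 6 = 10$)
$R{\left(x \right)} = x$ ($R{\left(x \right)} = x + 0 = x$)
$h{\left(N \right)} = 10 \sqrt{N}$
$h{\left(1 \right)} T{\left(k{\left(3,0 \right)} \right)} = 10 \sqrt{1} \cdot 1 \left(5 + 1\right) = 10 \cdot 1 \cdot 1 \cdot 6 = 10 \cdot 6 = 60$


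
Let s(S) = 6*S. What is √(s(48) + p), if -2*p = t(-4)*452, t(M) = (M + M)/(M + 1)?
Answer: 4*I*√177/3 ≈ 17.739*I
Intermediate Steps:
t(M) = 2*M/(1 + M) (t(M) = (2*M)/(1 + M) = 2*M/(1 + M))
p = -1808/3 (p = -2*(-4)/(1 - 4)*452/2 = -2*(-4)/(-3)*452/2 = -2*(-4)*(-⅓)*452/2 = -4*452/3 = -½*3616/3 = -1808/3 ≈ -602.67)
√(s(48) + p) = √(6*48 - 1808/3) = √(288 - 1808/3) = √(-944/3) = 4*I*√177/3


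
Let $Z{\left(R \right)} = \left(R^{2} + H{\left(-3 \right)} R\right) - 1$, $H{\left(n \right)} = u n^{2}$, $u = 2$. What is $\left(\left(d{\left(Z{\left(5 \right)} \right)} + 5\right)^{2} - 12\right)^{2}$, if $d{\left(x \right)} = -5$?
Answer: $144$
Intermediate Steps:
$H{\left(n \right)} = 2 n^{2}$
$Z{\left(R \right)} = -1 + R^{2} + 18 R$ ($Z{\left(R \right)} = \left(R^{2} + 2 \left(-3\right)^{2} R\right) - 1 = \left(R^{2} + 2 \cdot 9 R\right) - 1 = \left(R^{2} + 18 R\right) - 1 = -1 + R^{2} + 18 R$)
$\left(\left(d{\left(Z{\left(5 \right)} \right)} + 5\right)^{2} - 12\right)^{2} = \left(\left(-5 + 5\right)^{2} - 12\right)^{2} = \left(0^{2} - 12\right)^{2} = \left(0 - 12\right)^{2} = \left(-12\right)^{2} = 144$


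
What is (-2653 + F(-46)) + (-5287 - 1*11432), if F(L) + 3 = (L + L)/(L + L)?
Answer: -19374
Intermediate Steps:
F(L) = -2 (F(L) = -3 + (L + L)/(L + L) = -3 + (2*L)/((2*L)) = -3 + (2*L)*(1/(2*L)) = -3 + 1 = -2)
(-2653 + F(-46)) + (-5287 - 1*11432) = (-2653 - 2) + (-5287 - 1*11432) = -2655 + (-5287 - 11432) = -2655 - 16719 = -19374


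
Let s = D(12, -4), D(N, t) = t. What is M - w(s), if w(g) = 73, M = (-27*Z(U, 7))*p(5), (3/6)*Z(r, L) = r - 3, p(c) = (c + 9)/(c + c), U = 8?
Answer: -451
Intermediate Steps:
s = -4
p(c) = (9 + c)/(2*c) (p(c) = (9 + c)/((2*c)) = (9 + c)*(1/(2*c)) = (9 + c)/(2*c))
Z(r, L) = -6 + 2*r (Z(r, L) = 2*(r - 3) = 2*(-3 + r) = -6 + 2*r)
M = -378 (M = (-27*(-6 + 2*8))*((½)*(9 + 5)/5) = (-27*(-6 + 16))*((½)*(⅕)*14) = -27*10*(7/5) = -270*7/5 = -378)
M - w(s) = -378 - 1*73 = -378 - 73 = -451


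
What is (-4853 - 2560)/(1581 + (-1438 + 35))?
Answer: -7413/178 ≈ -41.646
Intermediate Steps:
(-4853 - 2560)/(1581 + (-1438 + 35)) = -7413/(1581 - 1403) = -7413/178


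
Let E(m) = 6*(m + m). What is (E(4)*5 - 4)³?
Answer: 13144256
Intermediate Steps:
E(m) = 12*m (E(m) = 6*(2*m) = 12*m)
(E(4)*5 - 4)³ = ((12*4)*5 - 4)³ = (48*5 - 4)³ = (240 - 4)³ = 236³ = 13144256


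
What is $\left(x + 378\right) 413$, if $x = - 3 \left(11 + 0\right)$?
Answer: $142485$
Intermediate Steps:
$x = -33$ ($x = \left(-3\right) 11 = -33$)
$\left(x + 378\right) 413 = \left(-33 + 378\right) 413 = 345 \cdot 413 = 142485$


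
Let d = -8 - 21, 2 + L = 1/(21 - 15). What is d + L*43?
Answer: -647/6 ≈ -107.83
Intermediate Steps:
L = -11/6 (L = -2 + 1/(21 - 15) = -2 + 1/6 = -2 + ⅙ = -11/6 ≈ -1.8333)
d = -29
d + L*43 = -29 - 11/6*43 = -29 - 473/6 = -647/6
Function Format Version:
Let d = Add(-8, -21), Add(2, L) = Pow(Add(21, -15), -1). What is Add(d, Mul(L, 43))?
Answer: Rational(-647, 6) ≈ -107.83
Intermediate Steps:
L = Rational(-11, 6) (L = Add(-2, Pow(Add(21, -15), -1)) = Add(-2, Pow(6, -1)) = Add(-2, Rational(1, 6)) = Rational(-11, 6) ≈ -1.8333)
d = -29
Add(d, Mul(L, 43)) = Add(-29, Mul(Rational(-11, 6), 43)) = Add(-29, Rational(-473, 6)) = Rational(-647, 6)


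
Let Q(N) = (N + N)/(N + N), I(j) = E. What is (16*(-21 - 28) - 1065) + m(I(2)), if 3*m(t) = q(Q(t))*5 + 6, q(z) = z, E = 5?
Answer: -5536/3 ≈ -1845.3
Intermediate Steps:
I(j) = 5
Q(N) = 1 (Q(N) = (2*N)/((2*N)) = (2*N)*(1/(2*N)) = 1)
m(t) = 11/3 (m(t) = (1*5 + 6)/3 = (5 + 6)/3 = (⅓)*11 = 11/3)
(16*(-21 - 28) - 1065) + m(I(2)) = (16*(-21 - 28) - 1065) + 11/3 = (16*(-49) - 1065) + 11/3 = (-784 - 1065) + 11/3 = -1849 + 11/3 = -5536/3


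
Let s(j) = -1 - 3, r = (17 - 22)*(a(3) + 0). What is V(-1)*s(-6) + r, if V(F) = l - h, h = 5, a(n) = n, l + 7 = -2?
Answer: 41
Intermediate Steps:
l = -9 (l = -7 - 2 = -9)
r = -15 (r = (17 - 22)*(3 + 0) = -5*3 = -15)
s(j) = -4
V(F) = -14 (V(F) = -9 - 1*5 = -9 - 5 = -14)
V(-1)*s(-6) + r = -14*(-4) - 15 = 56 - 15 = 41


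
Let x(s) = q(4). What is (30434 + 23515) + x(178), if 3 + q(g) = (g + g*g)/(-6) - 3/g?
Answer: 647303/12 ≈ 53942.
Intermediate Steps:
q(g) = -3 - 3/g - g/6 - g²/6 (q(g) = -3 + ((g + g*g)/(-6) - 3/g) = -3 + ((g + g²)*(-⅙) - 3/g) = -3 + ((-g/6 - g²/6) - 3/g) = -3 + (-3/g - g/6 - g²/6) = -3 - 3/g - g/6 - g²/6)
x(s) = -85/12 (x(s) = (⅙)*(-18 - 1*4*(18 + 4 + 4²))/4 = (⅙)*(¼)*(-18 - 1*4*(18 + 4 + 16)) = (⅙)*(¼)*(-18 - 1*4*38) = (⅙)*(¼)*(-18 - 152) = (⅙)*(¼)*(-170) = -85/12)
(30434 + 23515) + x(178) = (30434 + 23515) - 85/12 = 53949 - 85/12 = 647303/12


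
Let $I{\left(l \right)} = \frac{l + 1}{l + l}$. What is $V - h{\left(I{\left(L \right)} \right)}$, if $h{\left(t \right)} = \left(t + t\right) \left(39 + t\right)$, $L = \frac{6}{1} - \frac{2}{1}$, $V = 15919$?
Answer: $\frac{507823}{32} \approx 15869.0$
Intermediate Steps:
$L = 4$ ($L = 6 \cdot 1 - 2 = 6 - 2 = 4$)
$I{\left(l \right)} = \frac{1 + l}{2 l}$
$h{\left(t \right)} = 2 t \left(39 + t\right)$
$V - h{\left(I{\left(L \right)} \right)} = 15919 - 2 \frac{1 + 4}{2 \cdot 4} \left(39 + \frac{1 + 4}{2 \cdot 4}\right) = 15919 - 2 \cdot \frac{1}{2} \cdot \frac{1}{4} \cdot 5 \left(39 + \frac{1}{2} \cdot \frac{1}{4} \cdot 5\right) = 15919 - 2 \cdot \frac{5}{8} \left(39 + \frac{5}{8}\right) = 15919 - 2 \cdot \frac{5}{8} \cdot \frac{317}{8} = 15919 - \frac{1585}{32} = \frac{507823}{32}$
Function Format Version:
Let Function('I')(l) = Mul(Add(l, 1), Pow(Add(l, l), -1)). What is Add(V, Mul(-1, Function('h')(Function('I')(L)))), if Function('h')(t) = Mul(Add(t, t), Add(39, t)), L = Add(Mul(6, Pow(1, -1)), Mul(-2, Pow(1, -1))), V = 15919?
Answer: Rational(507823, 32) ≈ 15869.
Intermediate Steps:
L = 4 (L = Add(Mul(6, 1), Mul(-2, 1)) = Add(6, -2) = 4)
Function('I')(l) = Mul(Rational(1, 2), Pow(l, -1), Add(1, l)) (Function('I')(l) = Mul(Add(1, l), Pow(Mul(2, l), -1)) = Mul(Add(1, l), Mul(Rational(1, 2), Pow(l, -1))) = Mul(Rational(1, 2), Pow(l, -1), Add(1, l)))
Function('h')(t) = Mul(2, t, Add(39, t)) (Function('h')(t) = Mul(Mul(2, t), Add(39, t)) = Mul(2, t, Add(39, t)))
Add(V, Mul(-1, Function('h')(Function('I')(L)))) = Add(15919, Mul(-1, Mul(2, Mul(Rational(1, 2), Pow(4, -1), Add(1, 4)), Add(39, Mul(Rational(1, 2), Pow(4, -1), Add(1, 4)))))) = Add(15919, Mul(-1, Mul(2, Mul(Rational(1, 2), Rational(1, 4), 5), Add(39, Mul(Rational(1, 2), Rational(1, 4), 5))))) = Add(15919, Mul(-1, Mul(2, Rational(5, 8), Add(39, Rational(5, 8))))) = Add(15919, Mul(-1, Mul(2, Rational(5, 8), Rational(317, 8)))) = Add(15919, Mul(-1, Rational(1585, 32))) = Add(15919, Rational(-1585, 32)) = Rational(507823, 32)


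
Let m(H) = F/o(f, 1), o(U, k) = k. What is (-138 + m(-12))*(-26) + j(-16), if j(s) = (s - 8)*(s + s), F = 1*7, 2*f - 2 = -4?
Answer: 4174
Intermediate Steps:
f = -1 (f = 1 + (½)*(-4) = 1 - 2 = -1)
F = 7
m(H) = 7 (m(H) = 7/1 = 7*1 = 7)
j(s) = 2*s*(-8 + s) (j(s) = (-8 + s)*(2*s) = 2*s*(-8 + s))
(-138 + m(-12))*(-26) + j(-16) = (-138 + 7)*(-26) + 2*(-16)*(-8 - 16) = -131*(-26) + 2*(-16)*(-24) = 3406 + 768 = 4174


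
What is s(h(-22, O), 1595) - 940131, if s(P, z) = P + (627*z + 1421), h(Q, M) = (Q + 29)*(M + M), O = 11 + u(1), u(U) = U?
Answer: 61523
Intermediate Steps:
O = 12 (O = 11 + 1 = 12)
h(Q, M) = 2*M*(29 + Q) (h(Q, M) = (29 + Q)*(2*M) = 2*M*(29 + Q))
s(P, z) = 1421 + P + 627*z (s(P, z) = P + (1421 + 627*z) = 1421 + P + 627*z)
s(h(-22, O), 1595) - 940131 = (1421 + 2*12*(29 - 22) + 627*1595) - 940131 = (1421 + 2*12*7 + 1000065) - 940131 = (1421 + 168 + 1000065) - 940131 = 1001654 - 940131 = 61523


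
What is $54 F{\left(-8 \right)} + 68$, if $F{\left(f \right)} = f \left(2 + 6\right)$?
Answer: $-3388$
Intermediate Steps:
$F{\left(f \right)} = 8 f$ ($F{\left(f \right)} = f 8 = 8 f$)
$54 F{\left(-8 \right)} + 68 = 54 \cdot 8 \left(-8\right) + 68 = 54 \left(-64\right) + 68 = -3456 + 68 = -3388$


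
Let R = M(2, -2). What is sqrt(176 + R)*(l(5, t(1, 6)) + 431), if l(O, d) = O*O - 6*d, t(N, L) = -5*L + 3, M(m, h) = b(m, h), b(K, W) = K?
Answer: 618*sqrt(178) ≈ 8245.2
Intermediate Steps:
M(m, h) = m
t(N, L) = 3 - 5*L
R = 2
l(O, d) = O**2 - 6*d
sqrt(176 + R)*(l(5, t(1, 6)) + 431) = sqrt(176 + 2)*((5**2 - 6*(3 - 5*6)) + 431) = sqrt(178)*((25 - 6*(3 - 30)) + 431) = sqrt(178)*((25 - 6*(-27)) + 431) = sqrt(178)*((25 + 162) + 431) = sqrt(178)*(187 + 431) = sqrt(178)*618 = 618*sqrt(178)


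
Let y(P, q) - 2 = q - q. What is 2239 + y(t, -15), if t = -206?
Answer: 2241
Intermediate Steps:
y(P, q) = 2 (y(P, q) = 2 + (q - q) = 2 + 0 = 2)
2239 + y(t, -15) = 2239 + 2 = 2241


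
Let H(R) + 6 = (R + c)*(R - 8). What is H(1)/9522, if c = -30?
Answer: 197/9522 ≈ 0.020689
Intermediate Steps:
H(R) = -6 + (-30 + R)*(-8 + R) (H(R) = -6 + (R - 30)*(R - 8) = -6 + (-30 + R)*(-8 + R))
H(1)/9522 = (234 + 1**2 - 38*1)/9522 = (234 + 1 - 38)*(1/9522) = 197*(1/9522) = 197/9522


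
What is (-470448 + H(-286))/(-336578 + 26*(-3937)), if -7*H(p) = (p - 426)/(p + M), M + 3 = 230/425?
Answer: 20186115526/18834147255 ≈ 1.0718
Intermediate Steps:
M = -209/85 (M = -3 + 230/425 = -3 + 230*(1/425) = -3 + 46/85 = -209/85 ≈ -2.4588)
H(p) = -(-426 + p)/(7*(-209/85 + p)) (H(p) = -(p - 426)/(7*(p - 209/85)) = -(-426 + p)/(7*(-209/85 + p)))
(-470448 + H(-286))/(-336578 + 26*(-3937)) = (-470448 + 85*(426 - 1*(-286))/(7*(-209 + 85*(-286))))/(-336578 + 26*(-3937)) = (-470448 + 85*(426 + 286)/(7*(-209 - 24310)))/(-336578 - 102362) = (-470448 + (85/7)*712/(-24519))/(-438940) = (-470448 + (85/7)*(-1/24519)*712)*(-1/438940) = (-470448 - 60520/171633)*(-1/438940) = -80744462104/171633*(-1/438940) = 20186115526/18834147255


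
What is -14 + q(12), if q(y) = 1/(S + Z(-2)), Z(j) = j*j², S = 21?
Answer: -181/13 ≈ -13.923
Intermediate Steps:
Z(j) = j³
q(y) = 1/13 (q(y) = 1/(21 + (-2)³) = 1/(21 - 8) = 1/13)
-14 + q(12) = -14 + 1/13 = -181/13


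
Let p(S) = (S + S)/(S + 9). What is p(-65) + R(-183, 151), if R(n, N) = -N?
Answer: -4163/28 ≈ -148.68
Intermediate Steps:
p(S) = 2*S/(9 + S) (p(S) = (2*S)/(9 + S) = 2*S/(9 + S))
p(-65) + R(-183, 151) = 2*(-65)/(9 - 65) - 1*151 = 2*(-65)/(-56) - 151 = 2*(-65)*(-1/56) - 151 = 65/28 - 151 = -4163/28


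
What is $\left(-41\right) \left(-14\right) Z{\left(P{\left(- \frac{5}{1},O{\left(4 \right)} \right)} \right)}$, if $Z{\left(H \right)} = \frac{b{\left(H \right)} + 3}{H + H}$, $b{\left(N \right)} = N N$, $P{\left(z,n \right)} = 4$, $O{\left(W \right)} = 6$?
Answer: $\frac{5453}{4} \approx 1363.3$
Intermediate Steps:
$b{\left(N \right)} = N^{2}$
$Z{\left(H \right)} = \frac{3 + H^{2}}{2 H}$ ($Z{\left(H \right)} = \frac{H^{2} + 3}{H + H} = \frac{3 + H^{2}}{2 H}$)
$\left(-41\right) \left(-14\right) Z{\left(P{\left(- \frac{5}{1},O{\left(4 \right)} \right)} \right)} = \left(-41\right) \left(-14\right) \frac{3 + 4^{2}}{2 \cdot 4} = 574 \cdot \frac{1}{2} \cdot \frac{1}{4} \left(3 + 16\right) = 574 \cdot \frac{1}{2} \cdot \frac{1}{4} \cdot 19 = 574 \cdot \frac{19}{8} = \frac{5453}{4}$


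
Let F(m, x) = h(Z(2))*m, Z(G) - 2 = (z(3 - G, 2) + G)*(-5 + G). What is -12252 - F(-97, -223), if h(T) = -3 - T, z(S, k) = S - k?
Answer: -12446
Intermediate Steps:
Z(G) = -3 + G (Z(G) = 2 + (((3 - G) - 1*2) + G)*(-5 + G) = 2 + (((3 - G) - 2) + G)*(-5 + G) = 2 + ((1 - G) + G)*(-5 + G) = 2 + 1*(-5 + G) = 2 + (-5 + G) = -3 + G)
F(m, x) = -2*m (F(m, x) = (-3 - (-3 + 2))*m = (-3 - 1*(-1))*m = (-3 + 1)*m = -2*m)
-12252 - F(-97, -223) = -12252 - (-2)*(-97) = -12252 - 1*194 = -12252 - 194 = -12446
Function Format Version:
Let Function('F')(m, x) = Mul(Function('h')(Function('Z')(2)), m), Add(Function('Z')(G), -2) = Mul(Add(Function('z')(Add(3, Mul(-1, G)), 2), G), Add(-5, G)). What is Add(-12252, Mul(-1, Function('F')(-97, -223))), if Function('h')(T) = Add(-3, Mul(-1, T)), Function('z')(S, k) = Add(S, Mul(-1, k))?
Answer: -12446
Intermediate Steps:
Function('Z')(G) = Add(-3, G) (Function('Z')(G) = Add(2, Mul(Add(Add(Add(3, Mul(-1, G)), Mul(-1, 2)), G), Add(-5, G))) = Add(2, Mul(Add(Add(Add(3, Mul(-1, G)), -2), G), Add(-5, G))) = Add(2, Mul(Add(Add(1, Mul(-1, G)), G), Add(-5, G))) = Add(2, Mul(1, Add(-5, G))) = Add(2, Add(-5, G)) = Add(-3, G))
Function('F')(m, x) = Mul(-2, m) (Function('F')(m, x) = Mul(Add(-3, Mul(-1, Add(-3, 2))), m) = Mul(Add(-3, Mul(-1, -1)), m) = Mul(Add(-3, 1), m) = Mul(-2, m))
Add(-12252, Mul(-1, Function('F')(-97, -223))) = Add(-12252, Mul(-1, Mul(-2, -97))) = Add(-12252, Mul(-1, 194)) = Add(-12252, -194) = -12446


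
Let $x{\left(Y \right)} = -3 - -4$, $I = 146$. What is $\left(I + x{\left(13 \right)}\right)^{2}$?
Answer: $21609$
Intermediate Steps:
$x{\left(Y \right)} = 1$ ($x{\left(Y \right)} = -3 + 4 = 1$)
$\left(I + x{\left(13 \right)}\right)^{2} = \left(146 + 1\right)^{2} = 147^{2} = 21609$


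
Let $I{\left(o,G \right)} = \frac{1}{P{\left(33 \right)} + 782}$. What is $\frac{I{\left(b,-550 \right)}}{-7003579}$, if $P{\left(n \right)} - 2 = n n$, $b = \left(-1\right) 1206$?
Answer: $- \frac{1}{13117703467} \approx -7.6233 \cdot 10^{-11}$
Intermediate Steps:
$b = -1206$
$P{\left(n \right)} = 2 + n^{2}$ ($P{\left(n \right)} = 2 + n n = 2 + n^{2}$)
$I{\left(o,G \right)} = \frac{1}{1873}$ ($I{\left(o,G \right)} = \frac{1}{\left(2 + 33^{2}\right) + 782} = \frac{1}{\left(2 + 1089\right) + 782} = \frac{1}{1091 + 782} = \frac{1}{1873}$)
$\frac{I{\left(b,-550 \right)}}{-7003579} = \frac{1}{1873 \left(-7003579\right)} = \frac{1}{1873} \left(- \frac{1}{7003579}\right) = - \frac{1}{13117703467}$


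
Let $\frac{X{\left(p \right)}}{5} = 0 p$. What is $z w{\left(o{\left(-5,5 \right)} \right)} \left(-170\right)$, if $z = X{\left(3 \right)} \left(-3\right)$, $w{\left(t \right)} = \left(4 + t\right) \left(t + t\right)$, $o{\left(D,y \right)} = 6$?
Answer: $0$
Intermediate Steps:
$X{\left(p \right)} = 0$ ($X{\left(p \right)} = 5 \cdot 0 p = 5 \cdot 0 = 0$)
$w{\left(t \right)} = 2 t \left(4 + t\right)$ ($w{\left(t \right)} = \left(4 + t\right) 2 t = 2 t \left(4 + t\right)$)
$z = 0$ ($z = 0 \left(-3\right) = 0$)
$z w{\left(o{\left(-5,5 \right)} \right)} \left(-170\right) = 0 \cdot 2 \cdot 6 \left(4 + 6\right) \left(-170\right) = 0 \cdot 2 \cdot 6 \cdot 10 \left(-170\right) = 0 \cdot 120 \left(-170\right) = 0 \left(-170\right) = 0$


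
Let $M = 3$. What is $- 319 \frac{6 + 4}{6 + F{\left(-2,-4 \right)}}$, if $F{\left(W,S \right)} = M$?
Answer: $- \frac{3190}{9} \approx -354.44$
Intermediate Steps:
$F{\left(W,S \right)} = 3$
$- 319 \frac{6 + 4}{6 + F{\left(-2,-4 \right)}} = - 319 \frac{6 + 4}{6 + 3} = - 319 \cdot \frac{10}{9} = - 319 \cdot 10 \cdot \frac{1}{9} = \left(-319\right) \frac{10}{9} = - \frac{3190}{9}$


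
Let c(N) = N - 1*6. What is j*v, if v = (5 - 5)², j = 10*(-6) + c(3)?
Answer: 0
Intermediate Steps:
c(N) = -6 + N (c(N) = N - 6 = -6 + N)
j = -63 (j = 10*(-6) + (-6 + 3) = -60 - 3 = -63)
v = 0 (v = 0² = 0)
j*v = -63*0 = 0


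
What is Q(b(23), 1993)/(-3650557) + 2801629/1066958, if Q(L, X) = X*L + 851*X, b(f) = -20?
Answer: 8460428656039/3894990995606 ≈ 2.1721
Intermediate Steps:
Q(L, X) = 851*X + L*X (Q(L, X) = L*X + 851*X = 851*X + L*X)
Q(b(23), 1993)/(-3650557) + 2801629/1066958 = (1993*(851 - 20))/(-3650557) + 2801629/1066958 = (1993*831)*(-1/3650557) + 2801629*(1/1066958) = 1656183*(-1/3650557) + 2801629/1066958 = -1656183/3650557 + 2801629/1066958 = 8460428656039/3894990995606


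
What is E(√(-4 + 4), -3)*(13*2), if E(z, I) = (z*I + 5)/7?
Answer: 130/7 ≈ 18.571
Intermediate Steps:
E(z, I) = 5/7 + I*z/7 (E(z, I) = (I*z + 5)*(⅐) = (5 + I*z)*(⅐) = 5/7 + I*z/7)
E(√(-4 + 4), -3)*(13*2) = (5/7 + (⅐)*(-3)*√(-4 + 4))*(13*2) = (5/7 + (⅐)*(-3)*√0)*26 = (5/7 + (⅐)*(-3)*0)*26 = (5/7 + 0)*26 = (5/7)*26 = 130/7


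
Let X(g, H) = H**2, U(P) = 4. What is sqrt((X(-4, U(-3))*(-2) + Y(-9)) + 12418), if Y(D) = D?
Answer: sqrt(12377) ≈ 111.25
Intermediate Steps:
sqrt((X(-4, U(-3))*(-2) + Y(-9)) + 12418) = sqrt((4**2*(-2) - 9) + 12418) = sqrt((16*(-2) - 9) + 12418) = sqrt((-32 - 9) + 12418) = sqrt(-41 + 12418) = sqrt(12377)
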